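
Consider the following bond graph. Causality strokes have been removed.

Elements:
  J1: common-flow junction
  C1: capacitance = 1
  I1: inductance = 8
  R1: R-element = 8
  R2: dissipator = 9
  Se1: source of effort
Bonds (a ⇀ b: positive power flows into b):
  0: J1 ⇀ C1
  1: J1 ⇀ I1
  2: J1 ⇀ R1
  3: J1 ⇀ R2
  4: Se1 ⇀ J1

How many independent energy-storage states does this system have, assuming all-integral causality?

2  (C1, I1 all integral)

b4 →J1  (Se1 fixes effort; stroke away)
b0 →J1  (prefer integral on C1)
b1 →I1  (I1 outputs flow p/I1)
b2 →J1  (J1: bond 1 brought flow, rest push out)
b3 →J1  (common-f at J1 fixed by 1)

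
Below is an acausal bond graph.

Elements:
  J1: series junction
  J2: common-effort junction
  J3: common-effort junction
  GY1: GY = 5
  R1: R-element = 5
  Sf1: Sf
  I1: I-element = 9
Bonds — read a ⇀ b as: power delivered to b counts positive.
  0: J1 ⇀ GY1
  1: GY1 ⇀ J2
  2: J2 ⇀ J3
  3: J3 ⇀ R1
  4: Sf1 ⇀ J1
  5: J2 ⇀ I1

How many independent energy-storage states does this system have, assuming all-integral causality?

1  (I1 all integral)

#4 →Sf1  (Sf1 fixes flow; stroke at Sf1)
#0 →J1  (J1 flow already set via bond 4)
#1 →J2  (GY1 both-in/both-out from 0)
#2 →J3  (0-jn J2 has e-setter on 1)
#5 →I1  (common-e at J2 fixed by 1)
#3 →R1  (J3: bond 2 brought effort, rest push out)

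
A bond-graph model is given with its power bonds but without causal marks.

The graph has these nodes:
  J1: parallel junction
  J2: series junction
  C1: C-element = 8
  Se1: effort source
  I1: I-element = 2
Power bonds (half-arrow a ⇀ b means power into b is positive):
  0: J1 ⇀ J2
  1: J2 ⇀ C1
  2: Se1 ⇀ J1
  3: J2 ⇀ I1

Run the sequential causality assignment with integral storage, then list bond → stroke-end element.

b2 |J1  (Se1 fixes effort; stroke away)
b0 |J2  (0-jn J1 has e-setter on 2)
b1 |J2  (C1 integral (e out))
b3 |I1  (only one flow-in slot at J2)

bond 0 →J2
bond 1 →J2
bond 2 →J1
bond 3 →I1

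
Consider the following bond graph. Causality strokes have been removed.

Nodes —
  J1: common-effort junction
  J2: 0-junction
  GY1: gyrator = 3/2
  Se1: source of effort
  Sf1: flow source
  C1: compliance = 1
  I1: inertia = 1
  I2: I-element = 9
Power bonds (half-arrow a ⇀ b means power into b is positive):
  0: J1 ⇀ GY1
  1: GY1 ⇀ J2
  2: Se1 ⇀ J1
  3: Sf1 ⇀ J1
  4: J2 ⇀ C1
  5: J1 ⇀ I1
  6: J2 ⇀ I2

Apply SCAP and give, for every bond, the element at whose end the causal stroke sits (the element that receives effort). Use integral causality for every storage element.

b0 stroke→GY1
b1 stroke→GY1
b2 stroke→J1
b3 stroke→Sf1
b4 stroke→J2
b5 stroke→I1
b6 stroke→I2

β2 stroke at J1  (Se1 (Se) sets effort on bond)
β3 stroke at Sf1  (source Sf1 imposes f)
β0 stroke at GY1  (0-jn J1 has e-setter on 2)
β5 stroke at I1  (0-jn J1 has e-setter on 2)
β1 stroke at GY1  (GY GY1: same side as bond 0)
β4 stroke at J2  (C1: C, integral causality)
β6 stroke at I2  (common-e at J2 fixed by 4)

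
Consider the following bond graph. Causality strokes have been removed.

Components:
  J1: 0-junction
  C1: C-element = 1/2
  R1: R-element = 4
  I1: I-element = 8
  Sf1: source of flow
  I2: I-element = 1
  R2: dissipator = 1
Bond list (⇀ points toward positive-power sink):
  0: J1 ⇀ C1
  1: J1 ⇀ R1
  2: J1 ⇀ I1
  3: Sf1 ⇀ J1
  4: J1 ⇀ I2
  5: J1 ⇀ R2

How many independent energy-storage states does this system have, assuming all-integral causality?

b3 →Sf1  (source Sf1 imposes f)
b0 →J1  (C1 integral (e out))
b1 →R1  (J1: bond 0 brought effort, rest push out)
b2 →I1  (J1 effort already set via bond 0)
b4 →I2  (J1 effort already set via bond 0)
b5 →R2  (J1: bond 0 brought effort, rest push out)

3  (C1, I1, I2 all integral)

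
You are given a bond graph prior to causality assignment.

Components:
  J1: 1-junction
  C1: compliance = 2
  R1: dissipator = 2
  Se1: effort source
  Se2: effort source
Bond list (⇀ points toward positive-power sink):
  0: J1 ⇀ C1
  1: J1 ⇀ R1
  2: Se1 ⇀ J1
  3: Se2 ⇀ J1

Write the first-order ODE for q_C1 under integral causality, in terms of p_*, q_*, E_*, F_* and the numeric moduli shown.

β2 |J1  (Se1 (Se) sets effort on bond)
β3 |J1  (Se2 (Se) sets effort on bond)
β0 |J1  (C1 integral (e out))
β1 |R1  (only one flow-in slot at J1)

dq_C1/dt = E_Se1/2 + E_Se2/2 - q_C1/4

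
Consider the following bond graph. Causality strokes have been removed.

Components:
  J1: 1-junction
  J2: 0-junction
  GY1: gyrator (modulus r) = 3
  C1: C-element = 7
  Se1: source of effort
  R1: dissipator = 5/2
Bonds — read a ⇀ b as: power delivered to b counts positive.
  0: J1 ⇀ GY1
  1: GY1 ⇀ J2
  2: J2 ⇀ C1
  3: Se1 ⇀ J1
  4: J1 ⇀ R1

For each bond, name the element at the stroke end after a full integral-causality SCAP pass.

bond 0 →GY1
bond 1 →GY1
bond 2 →J2
bond 3 →J1
bond 4 →J1

bond 3 |J1  (source Se1 imposes e)
bond 2 |J2  (C1 integral (e out))
bond 1 |GY1  (J2 effort already set via bond 2)
bond 0 |GY1  (GY1: gyrator matches bond 1)
bond 4 |J1  (1-jn J1 has f-setter on 0)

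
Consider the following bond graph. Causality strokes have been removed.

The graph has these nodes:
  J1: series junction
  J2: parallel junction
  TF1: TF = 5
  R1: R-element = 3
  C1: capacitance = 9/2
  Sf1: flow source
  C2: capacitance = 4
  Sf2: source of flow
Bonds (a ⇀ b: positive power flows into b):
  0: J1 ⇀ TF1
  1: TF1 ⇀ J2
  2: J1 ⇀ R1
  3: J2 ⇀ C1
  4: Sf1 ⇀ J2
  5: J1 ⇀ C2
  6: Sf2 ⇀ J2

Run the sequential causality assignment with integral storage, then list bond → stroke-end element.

#4 →Sf1  (Sf1: flow source, stroke at near end)
#6 →Sf2  (Sf2 fixes flow; stroke at Sf2)
#3 →J2  (C1: C, integral causality)
#1 →TF1  (common-e at J2 fixed by 3)
#0 →J1  (TF TF1: opposite of bond 1)
#5 →J1  (prefer integral on C2)
#2 →R1  (J1: last free bond brings flow in)

β0 |J1
β1 |TF1
β2 |R1
β3 |J2
β4 |Sf1
β5 |J1
β6 |Sf2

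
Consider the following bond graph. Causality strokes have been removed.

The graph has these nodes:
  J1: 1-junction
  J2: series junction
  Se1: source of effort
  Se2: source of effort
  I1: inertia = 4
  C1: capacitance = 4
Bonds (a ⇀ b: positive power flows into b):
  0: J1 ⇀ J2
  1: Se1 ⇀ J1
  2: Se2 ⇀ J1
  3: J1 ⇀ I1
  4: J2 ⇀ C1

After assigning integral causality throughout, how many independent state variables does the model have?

b1 stroke→J1  (Se1: effort source, stroke at far end)
b2 stroke→J1  (Se2 fixes effort; stroke away)
b3 stroke→I1  (prefer integral on I1)
b0 stroke→J1  (J1: bond 3 brought flow, rest push out)
b4 stroke→J2  (1-jn J2 has f-setter on 0)

2  (C1, I1 all integral)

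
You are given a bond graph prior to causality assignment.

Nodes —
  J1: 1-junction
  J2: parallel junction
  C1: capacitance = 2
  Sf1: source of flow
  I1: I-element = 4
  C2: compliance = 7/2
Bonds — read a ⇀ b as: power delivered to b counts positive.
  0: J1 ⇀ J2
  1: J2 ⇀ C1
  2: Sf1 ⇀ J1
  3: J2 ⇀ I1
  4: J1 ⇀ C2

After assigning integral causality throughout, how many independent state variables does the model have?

3  (C1, C2, I1 all integral)

β2 →Sf1  (Sf1 (Sf) sets flow on bond)
β0 →J1  (common-f at J1 fixed by 2)
β4 →J1  (J1 flow already set via bond 2)
β1 →J2  (C1 integral (e out))
β3 →I1  (J2: bond 1 brought effort, rest push out)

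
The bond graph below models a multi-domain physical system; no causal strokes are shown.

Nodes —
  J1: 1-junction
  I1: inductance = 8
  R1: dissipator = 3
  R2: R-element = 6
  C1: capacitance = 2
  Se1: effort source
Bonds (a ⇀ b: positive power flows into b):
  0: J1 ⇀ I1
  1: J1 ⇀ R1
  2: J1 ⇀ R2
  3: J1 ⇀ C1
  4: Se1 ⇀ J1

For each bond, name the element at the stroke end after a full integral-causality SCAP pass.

#0 stroke→I1
#1 stroke→J1
#2 stroke→J1
#3 stroke→J1
#4 stroke→J1

#4 stroke→J1  (source Se1 imposes e)
#0 stroke→I1  (I1: I, integral causality)
#1 stroke→J1  (J1 flow already set via bond 0)
#2 stroke→J1  (common-f at J1 fixed by 0)
#3 stroke→J1  (J1: bond 0 brought flow, rest push out)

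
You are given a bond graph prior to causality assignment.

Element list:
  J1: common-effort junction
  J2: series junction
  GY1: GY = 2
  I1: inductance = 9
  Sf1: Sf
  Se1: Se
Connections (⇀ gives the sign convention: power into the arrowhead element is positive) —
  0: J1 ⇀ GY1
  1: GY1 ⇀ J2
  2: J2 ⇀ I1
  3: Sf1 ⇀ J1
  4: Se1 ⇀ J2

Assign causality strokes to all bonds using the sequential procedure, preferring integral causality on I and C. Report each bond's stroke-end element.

β3 stroke at Sf1  (source Sf1 imposes f)
β4 stroke at J2  (source Se1 imposes e)
β0 stroke at J1  (closing 0-jn rule on J1)
β1 stroke at J2  (GY1 both-in/both-out from 0)
β2 stroke at I1  (J2: last free bond brings flow in)

β0 stroke at J1
β1 stroke at J2
β2 stroke at I1
β3 stroke at Sf1
β4 stroke at J2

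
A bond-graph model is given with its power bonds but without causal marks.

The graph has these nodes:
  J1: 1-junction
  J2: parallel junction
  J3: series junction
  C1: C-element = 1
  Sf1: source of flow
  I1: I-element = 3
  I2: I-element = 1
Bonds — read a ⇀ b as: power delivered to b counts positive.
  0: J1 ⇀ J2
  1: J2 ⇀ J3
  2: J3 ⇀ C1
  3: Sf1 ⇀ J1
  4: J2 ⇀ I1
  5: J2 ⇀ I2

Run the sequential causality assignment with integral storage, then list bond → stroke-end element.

bond 0 |J1
bond 1 |J2
bond 2 |J3
bond 3 |Sf1
bond 4 |I1
bond 5 |I2

#3 |Sf1  (Sf1: flow source, stroke at near end)
#0 |J1  (J1 flow already set via bond 3)
#2 |J3  (C1 integral (e out))
#1 |J2  (only one flow-in slot at J3)
#4 |I1  (0-jn J2 has e-setter on 1)
#5 |I2  (J2: bond 1 brought effort, rest push out)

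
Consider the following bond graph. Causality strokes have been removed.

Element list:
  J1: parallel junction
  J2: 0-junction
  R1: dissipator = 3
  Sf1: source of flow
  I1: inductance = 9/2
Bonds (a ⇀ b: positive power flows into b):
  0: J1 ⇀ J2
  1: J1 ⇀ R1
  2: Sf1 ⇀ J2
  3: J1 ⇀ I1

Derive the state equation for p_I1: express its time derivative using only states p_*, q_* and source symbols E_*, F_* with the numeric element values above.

#2 →Sf1  (Sf1: flow source, stroke at near end)
#0 →J2  (only one effort-in slot at J2)
#3 →I1  (I1 outputs flow p/I1)
#1 →J1  (only one effort-in slot at J1)

dp_I1/dt = 3*F_Sf1 - 2*p_I1/3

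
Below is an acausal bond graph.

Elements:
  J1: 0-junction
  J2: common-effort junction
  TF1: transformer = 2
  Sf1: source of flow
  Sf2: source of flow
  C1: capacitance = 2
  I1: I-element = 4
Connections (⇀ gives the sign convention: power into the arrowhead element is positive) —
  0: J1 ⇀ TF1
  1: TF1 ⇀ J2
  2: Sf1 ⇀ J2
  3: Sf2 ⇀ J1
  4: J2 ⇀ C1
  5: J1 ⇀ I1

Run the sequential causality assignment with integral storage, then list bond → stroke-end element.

b0 stroke→J1
b1 stroke→TF1
b2 stroke→Sf1
b3 stroke→Sf2
b4 stroke→J2
b5 stroke→I1

#2 →Sf1  (source Sf1 imposes f)
#3 →Sf2  (Sf2 (Sf) sets flow on bond)
#4 →J2  (C1 outputs effort q/C1)
#1 →TF1  (0-jn J2 has e-setter on 4)
#0 →J1  (TF TF1: opposite of bond 1)
#5 →I1  (0-jn J1 has e-setter on 0)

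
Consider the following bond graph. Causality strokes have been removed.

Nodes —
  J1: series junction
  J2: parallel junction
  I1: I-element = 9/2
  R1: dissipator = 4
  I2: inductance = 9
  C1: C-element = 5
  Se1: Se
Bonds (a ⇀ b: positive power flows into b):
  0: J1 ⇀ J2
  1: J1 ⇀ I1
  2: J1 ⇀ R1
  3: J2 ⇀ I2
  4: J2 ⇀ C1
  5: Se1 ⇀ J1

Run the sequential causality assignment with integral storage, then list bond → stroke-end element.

bond 5 →J1  (Se1 fixes effort; stroke away)
bond 1 →I1  (I1 integral (f out))
bond 0 →J1  (common-f at J1 fixed by 1)
bond 2 →J1  (common-f at J1 fixed by 1)
bond 3 →I2  (I2 outputs flow p/I2)
bond 4 →J2  (closing 0-jn rule on J2)

β0 stroke→J1
β1 stroke→I1
β2 stroke→J1
β3 stroke→I2
β4 stroke→J2
β5 stroke→J1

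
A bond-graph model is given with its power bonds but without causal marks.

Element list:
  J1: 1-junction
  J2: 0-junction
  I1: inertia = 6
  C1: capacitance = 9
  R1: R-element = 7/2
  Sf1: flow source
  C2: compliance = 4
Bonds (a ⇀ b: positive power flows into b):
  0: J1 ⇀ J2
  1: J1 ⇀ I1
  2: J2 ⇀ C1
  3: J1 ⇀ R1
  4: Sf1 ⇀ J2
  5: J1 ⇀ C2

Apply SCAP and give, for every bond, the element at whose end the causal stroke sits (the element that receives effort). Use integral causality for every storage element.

bond 4 |Sf1  (source Sf1 imposes f)
bond 1 |I1  (prefer integral on I1)
bond 0 |J1  (J1 flow already set via bond 1)
bond 3 |J1  (common-f at J1 fixed by 1)
bond 5 |J1  (common-f at J1 fixed by 1)
bond 2 |J2  (only one effort-in slot at J2)

bond 0 →J1
bond 1 →I1
bond 2 →J2
bond 3 →J1
bond 4 →Sf1
bond 5 →J1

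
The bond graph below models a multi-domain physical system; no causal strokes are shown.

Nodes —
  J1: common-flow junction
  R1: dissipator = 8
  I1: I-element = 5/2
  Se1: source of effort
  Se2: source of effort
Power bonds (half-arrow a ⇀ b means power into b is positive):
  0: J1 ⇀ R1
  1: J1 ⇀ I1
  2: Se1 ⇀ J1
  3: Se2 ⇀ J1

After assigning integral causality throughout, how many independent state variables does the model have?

1  (I1 all integral)

#2 |J1  (Se1 (Se) sets effort on bond)
#3 |J1  (Se2: effort source, stroke at far end)
#1 |I1  (I1 integral (f out))
#0 |J1  (J1 flow already set via bond 1)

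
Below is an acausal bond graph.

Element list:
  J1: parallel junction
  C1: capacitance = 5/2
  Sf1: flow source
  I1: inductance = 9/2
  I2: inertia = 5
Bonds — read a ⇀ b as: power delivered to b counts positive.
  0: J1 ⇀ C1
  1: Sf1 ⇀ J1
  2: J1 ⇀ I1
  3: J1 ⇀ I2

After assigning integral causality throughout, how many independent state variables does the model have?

b1 stroke at Sf1  (Sf1 (Sf) sets flow on bond)
b0 stroke at J1  (C1: C, integral causality)
b2 stroke at I1  (common-e at J1 fixed by 0)
b3 stroke at I2  (common-e at J1 fixed by 0)

3  (C1, I1, I2 all integral)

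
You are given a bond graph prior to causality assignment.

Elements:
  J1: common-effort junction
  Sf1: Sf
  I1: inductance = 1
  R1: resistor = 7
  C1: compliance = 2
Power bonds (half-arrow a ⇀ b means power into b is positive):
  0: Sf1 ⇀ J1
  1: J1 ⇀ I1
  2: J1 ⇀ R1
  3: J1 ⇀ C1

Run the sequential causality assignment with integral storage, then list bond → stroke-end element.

b0 stroke→Sf1  (Sf1: flow source, stroke at near end)
b1 stroke→I1  (I1 outputs flow p/I1)
b3 stroke→J1  (C1 outputs effort q/C1)
b2 stroke→R1  (0-jn J1 has e-setter on 3)

#0 stroke→Sf1
#1 stroke→I1
#2 stroke→R1
#3 stroke→J1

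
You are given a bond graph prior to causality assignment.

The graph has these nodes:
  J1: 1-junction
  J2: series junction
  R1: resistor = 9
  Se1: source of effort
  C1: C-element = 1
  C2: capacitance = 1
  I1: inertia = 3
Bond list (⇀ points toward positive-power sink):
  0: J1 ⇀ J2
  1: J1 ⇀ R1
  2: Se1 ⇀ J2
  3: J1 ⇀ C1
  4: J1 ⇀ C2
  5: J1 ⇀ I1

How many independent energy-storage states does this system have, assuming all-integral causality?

3  (C1, C2, I1 all integral)

#2 stroke→J2  (Se1: effort source, stroke at far end)
#0 stroke→J1  (J2 needs exactly one f-in)
#3 stroke→J1  (C1 integral (e out))
#4 stroke→J1  (prefer integral on C2)
#5 stroke→I1  (I1: I, integral causality)
#1 stroke→J1  (J1 flow already set via bond 5)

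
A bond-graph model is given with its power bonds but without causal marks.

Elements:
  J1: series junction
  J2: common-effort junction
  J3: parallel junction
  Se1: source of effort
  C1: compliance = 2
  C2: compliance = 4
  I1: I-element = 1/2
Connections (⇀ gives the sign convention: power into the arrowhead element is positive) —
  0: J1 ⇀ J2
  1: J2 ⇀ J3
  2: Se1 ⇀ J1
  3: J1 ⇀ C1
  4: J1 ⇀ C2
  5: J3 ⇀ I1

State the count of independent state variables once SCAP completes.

bond 2 stroke→J1  (Se1 fixes effort; stroke away)
bond 3 stroke→J1  (C1 outputs effort q/C1)
bond 4 stroke→J1  (C2 outputs effort q/C2)
bond 0 stroke→J2  (J1 needs exactly one f-in)
bond 1 stroke→J3  (J2 effort already set via bond 0)
bond 5 stroke→I1  (0-jn J3 has e-setter on 1)

3  (C1, C2, I1 all integral)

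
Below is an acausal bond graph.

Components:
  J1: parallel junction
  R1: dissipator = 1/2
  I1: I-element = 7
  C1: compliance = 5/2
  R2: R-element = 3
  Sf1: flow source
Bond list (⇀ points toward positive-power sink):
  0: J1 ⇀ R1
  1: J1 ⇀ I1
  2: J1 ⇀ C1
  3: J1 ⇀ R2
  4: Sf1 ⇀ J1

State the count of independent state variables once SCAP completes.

2  (C1, I1 all integral)

β4 stroke at Sf1  (source Sf1 imposes f)
β1 stroke at I1  (I1 outputs flow p/I1)
β2 stroke at J1  (C1 outputs effort q/C1)
β0 stroke at R1  (common-e at J1 fixed by 2)
β3 stroke at R2  (common-e at J1 fixed by 2)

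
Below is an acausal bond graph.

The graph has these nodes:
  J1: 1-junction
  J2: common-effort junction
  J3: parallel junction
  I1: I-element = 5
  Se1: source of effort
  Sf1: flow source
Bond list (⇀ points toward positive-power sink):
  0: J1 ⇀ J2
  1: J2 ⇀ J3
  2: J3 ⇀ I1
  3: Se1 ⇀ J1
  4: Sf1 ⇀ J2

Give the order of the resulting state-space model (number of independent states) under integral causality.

1  (I1 all integral)

bond 3 |J1  (Se1 (Se) sets effort on bond)
bond 4 |Sf1  (Sf1 (Sf) sets flow on bond)
bond 0 |J2  (only one flow-in slot at J1)
bond 1 |J3  (0-jn J2 has e-setter on 0)
bond 2 |I1  (0-jn J3 has e-setter on 1)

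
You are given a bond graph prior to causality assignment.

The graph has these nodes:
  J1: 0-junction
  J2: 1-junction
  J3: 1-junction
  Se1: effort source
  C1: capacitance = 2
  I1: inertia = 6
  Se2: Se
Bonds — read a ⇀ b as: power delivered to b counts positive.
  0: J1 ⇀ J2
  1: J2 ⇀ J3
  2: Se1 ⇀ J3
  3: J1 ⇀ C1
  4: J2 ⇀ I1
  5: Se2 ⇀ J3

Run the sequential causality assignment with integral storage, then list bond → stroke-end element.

bond 2 stroke at J3  (Se1: effort source, stroke at far end)
bond 5 stroke at J3  (source Se2 imposes e)
bond 1 stroke at J2  (closing 1-jn rule on J3)
bond 3 stroke at J1  (prefer integral on C1)
bond 0 stroke at J2  (common-e at J1 fixed by 3)
bond 4 stroke at I1  (closing 1-jn rule on J2)

bond 0 →J2
bond 1 →J2
bond 2 →J3
bond 3 →J1
bond 4 →I1
bond 5 →J3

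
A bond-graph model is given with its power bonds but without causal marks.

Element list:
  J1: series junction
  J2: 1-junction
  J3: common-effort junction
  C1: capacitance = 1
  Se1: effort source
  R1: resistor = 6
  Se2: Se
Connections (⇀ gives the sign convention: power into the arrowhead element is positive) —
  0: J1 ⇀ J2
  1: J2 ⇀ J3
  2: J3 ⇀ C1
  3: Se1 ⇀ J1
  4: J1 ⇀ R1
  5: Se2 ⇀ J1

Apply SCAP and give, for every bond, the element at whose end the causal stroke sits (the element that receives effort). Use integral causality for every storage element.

#0 stroke→J1
#1 stroke→J2
#2 stroke→J3
#3 stroke→J1
#4 stroke→R1
#5 stroke→J1

#3 |J1  (Se1 fixes effort; stroke away)
#5 |J1  (source Se2 imposes e)
#2 |J3  (C1 integral (e out))
#1 |J2  (common-e at J3 fixed by 2)
#0 |J1  (J2: last free bond brings flow in)
#4 |R1  (J1: last free bond brings flow in)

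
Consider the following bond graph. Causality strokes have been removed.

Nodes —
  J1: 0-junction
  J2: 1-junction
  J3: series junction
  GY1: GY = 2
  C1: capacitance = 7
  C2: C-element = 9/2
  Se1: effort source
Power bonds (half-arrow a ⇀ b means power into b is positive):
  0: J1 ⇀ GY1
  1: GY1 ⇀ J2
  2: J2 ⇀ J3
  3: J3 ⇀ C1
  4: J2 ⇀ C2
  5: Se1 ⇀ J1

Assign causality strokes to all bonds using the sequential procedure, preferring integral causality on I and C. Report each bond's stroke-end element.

bond 0 →GY1
bond 1 →GY1
bond 2 →J2
bond 3 →J3
bond 4 →J2
bond 5 →J1

#5 stroke→J1  (Se1: effort source, stroke at far end)
#0 stroke→GY1  (J1: bond 5 brought effort, rest push out)
#1 stroke→GY1  (GY1: gyrator matches bond 0)
#2 stroke→J2  (J2: bond 1 brought flow, rest push out)
#4 stroke→J2  (J2 flow already set via bond 1)
#3 stroke→J3  (J3: bond 2 brought flow, rest push out)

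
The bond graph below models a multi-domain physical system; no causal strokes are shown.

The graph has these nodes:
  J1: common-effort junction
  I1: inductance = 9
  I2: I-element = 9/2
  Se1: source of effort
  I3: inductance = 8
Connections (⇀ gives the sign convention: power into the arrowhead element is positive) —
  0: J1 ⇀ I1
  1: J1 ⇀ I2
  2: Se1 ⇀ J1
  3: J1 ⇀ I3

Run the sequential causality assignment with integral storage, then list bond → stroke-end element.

b2 stroke at J1  (Se1: effort source, stroke at far end)
b0 stroke at I1  (J1 effort already set via bond 2)
b1 stroke at I2  (J1: bond 2 brought effort, rest push out)
b3 stroke at I3  (0-jn J1 has e-setter on 2)

b0 stroke→I1
b1 stroke→I2
b2 stroke→J1
b3 stroke→I3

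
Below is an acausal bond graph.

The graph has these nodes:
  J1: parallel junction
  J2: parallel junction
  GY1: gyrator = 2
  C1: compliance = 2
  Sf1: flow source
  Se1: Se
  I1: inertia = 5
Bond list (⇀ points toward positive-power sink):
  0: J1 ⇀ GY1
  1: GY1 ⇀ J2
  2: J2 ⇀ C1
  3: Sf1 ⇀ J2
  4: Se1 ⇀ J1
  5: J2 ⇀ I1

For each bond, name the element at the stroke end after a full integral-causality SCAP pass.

bond 0 stroke→GY1
bond 1 stroke→GY1
bond 2 stroke→J2
bond 3 stroke→Sf1
bond 4 stroke→J1
bond 5 stroke→I1

b3 stroke→Sf1  (Sf1 fixes flow; stroke at Sf1)
b4 stroke→J1  (Se1: effort source, stroke at far end)
b0 stroke→GY1  (J1: bond 4 brought effort, rest push out)
b1 stroke→GY1  (GY GY1: same side as bond 0)
b2 stroke→J2  (prefer integral on C1)
b5 stroke→I1  (common-e at J2 fixed by 2)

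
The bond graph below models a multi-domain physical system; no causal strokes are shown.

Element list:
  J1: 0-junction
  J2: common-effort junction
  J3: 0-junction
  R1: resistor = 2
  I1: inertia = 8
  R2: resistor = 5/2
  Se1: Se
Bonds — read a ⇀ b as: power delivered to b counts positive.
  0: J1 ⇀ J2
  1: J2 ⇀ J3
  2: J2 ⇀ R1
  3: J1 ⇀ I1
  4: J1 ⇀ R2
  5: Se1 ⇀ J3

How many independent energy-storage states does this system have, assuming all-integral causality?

β5 stroke→J3  (Se1 fixes effort; stroke away)
β1 stroke→J2  (J3 effort already set via bond 5)
β0 stroke→J1  (common-e at J2 fixed by 1)
β2 stroke→R1  (J2 effort already set via bond 1)
β3 stroke→I1  (J1: bond 0 brought effort, rest push out)
β4 stroke→R2  (J1 effort already set via bond 0)

1  (I1 all integral)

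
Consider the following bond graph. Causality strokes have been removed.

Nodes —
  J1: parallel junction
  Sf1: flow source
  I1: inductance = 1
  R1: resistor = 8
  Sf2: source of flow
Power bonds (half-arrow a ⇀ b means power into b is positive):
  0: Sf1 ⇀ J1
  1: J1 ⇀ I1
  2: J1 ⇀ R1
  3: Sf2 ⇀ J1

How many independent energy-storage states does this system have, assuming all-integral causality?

1  (I1 all integral)

#0 |Sf1  (Sf1 fixes flow; stroke at Sf1)
#3 |Sf2  (Sf2 fixes flow; stroke at Sf2)
#1 |I1  (I1 integral (f out))
#2 |J1  (J1 needs exactly one e-in)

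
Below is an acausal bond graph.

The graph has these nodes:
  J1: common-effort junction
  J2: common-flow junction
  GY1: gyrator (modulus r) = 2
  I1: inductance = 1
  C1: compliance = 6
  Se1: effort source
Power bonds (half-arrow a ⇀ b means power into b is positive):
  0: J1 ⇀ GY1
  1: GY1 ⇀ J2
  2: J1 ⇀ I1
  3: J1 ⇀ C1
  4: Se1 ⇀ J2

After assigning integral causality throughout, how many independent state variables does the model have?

bond 4 stroke at J2  (Se1 (Se) sets effort on bond)
bond 1 stroke at GY1  (J2: last free bond brings flow in)
bond 0 stroke at GY1  (GY1: gyrator matches bond 1)
bond 2 stroke at I1  (I1 outputs flow p/I1)
bond 3 stroke at J1  (only one effort-in slot at J1)

2  (C1, I1 all integral)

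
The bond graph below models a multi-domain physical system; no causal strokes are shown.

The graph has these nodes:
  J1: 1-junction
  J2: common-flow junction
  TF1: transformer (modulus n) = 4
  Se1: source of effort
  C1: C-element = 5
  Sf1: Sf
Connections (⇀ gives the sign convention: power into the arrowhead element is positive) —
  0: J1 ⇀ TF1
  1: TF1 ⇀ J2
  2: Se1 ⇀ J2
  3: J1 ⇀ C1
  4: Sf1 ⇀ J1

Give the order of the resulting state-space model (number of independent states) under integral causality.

#2 |J2  (Se1 fixes effort; stroke away)
#4 |Sf1  (Sf1 fixes flow; stroke at Sf1)
#0 |J1  (1-jn J1 has f-setter on 4)
#3 |J1  (1-jn J1 has f-setter on 4)
#1 |TF1  (closing 1-jn rule on J2)

1  (C1 all integral)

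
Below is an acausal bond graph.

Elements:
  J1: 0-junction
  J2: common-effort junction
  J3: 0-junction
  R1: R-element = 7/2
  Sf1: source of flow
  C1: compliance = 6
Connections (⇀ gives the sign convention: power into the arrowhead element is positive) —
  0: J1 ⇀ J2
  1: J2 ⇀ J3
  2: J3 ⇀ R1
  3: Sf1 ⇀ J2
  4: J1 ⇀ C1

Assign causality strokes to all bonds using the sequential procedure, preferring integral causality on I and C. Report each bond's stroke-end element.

β3 stroke→Sf1  (Sf1: flow source, stroke at near end)
β4 stroke→J1  (prefer integral on C1)
β0 stroke→J2  (J1 effort already set via bond 4)
β1 stroke→J3  (0-jn J2 has e-setter on 0)
β2 stroke→R1  (0-jn J3 has e-setter on 1)

β0 →J2
β1 →J3
β2 →R1
β3 →Sf1
β4 →J1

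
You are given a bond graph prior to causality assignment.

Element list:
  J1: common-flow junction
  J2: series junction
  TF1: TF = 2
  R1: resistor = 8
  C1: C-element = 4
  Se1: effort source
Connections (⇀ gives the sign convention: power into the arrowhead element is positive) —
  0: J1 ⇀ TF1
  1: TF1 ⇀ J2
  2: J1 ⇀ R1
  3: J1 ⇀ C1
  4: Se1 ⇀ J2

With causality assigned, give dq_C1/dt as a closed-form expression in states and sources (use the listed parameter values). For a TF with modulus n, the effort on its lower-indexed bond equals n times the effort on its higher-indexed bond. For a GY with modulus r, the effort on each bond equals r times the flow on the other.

dq_C1/dt = E_Se1/4 - q_C1/32

b4 stroke→J2  (source Se1 imposes e)
b1 stroke→TF1  (only one flow-in slot at J2)
b0 stroke→J1  (TF TF1: opposite of bond 1)
b3 stroke→J1  (C1 integral (e out))
b2 stroke→R1  (J1 needs exactly one f-in)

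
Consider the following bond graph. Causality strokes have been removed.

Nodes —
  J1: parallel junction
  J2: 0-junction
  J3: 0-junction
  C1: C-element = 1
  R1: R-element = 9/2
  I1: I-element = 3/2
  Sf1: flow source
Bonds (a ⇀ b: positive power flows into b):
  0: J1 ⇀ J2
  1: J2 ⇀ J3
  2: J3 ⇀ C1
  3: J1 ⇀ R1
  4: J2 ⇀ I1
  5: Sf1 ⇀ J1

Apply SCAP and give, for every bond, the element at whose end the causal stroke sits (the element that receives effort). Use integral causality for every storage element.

β5 |Sf1  (Sf1: flow source, stroke at near end)
β2 |J3  (C1 integral (e out))
β1 |J2  (0-jn J3 has e-setter on 2)
β0 |J1  (0-jn J2 has e-setter on 1)
β4 |I1  (common-e at J2 fixed by 1)
β3 |R1  (0-jn J1 has e-setter on 0)

β0 stroke→J1
β1 stroke→J2
β2 stroke→J3
β3 stroke→R1
β4 stroke→I1
β5 stroke→Sf1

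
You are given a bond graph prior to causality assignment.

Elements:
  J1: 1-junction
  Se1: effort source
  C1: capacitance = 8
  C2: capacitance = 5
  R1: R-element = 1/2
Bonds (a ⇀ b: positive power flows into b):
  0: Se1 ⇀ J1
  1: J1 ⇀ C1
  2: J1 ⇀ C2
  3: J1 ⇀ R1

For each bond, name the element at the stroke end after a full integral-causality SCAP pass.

bond 0 |J1  (Se1 (Se) sets effort on bond)
bond 1 |J1  (C1 integral (e out))
bond 2 |J1  (C2 integral (e out))
bond 3 |R1  (closing 1-jn rule on J1)

bond 0 stroke at J1
bond 1 stroke at J1
bond 2 stroke at J1
bond 3 stroke at R1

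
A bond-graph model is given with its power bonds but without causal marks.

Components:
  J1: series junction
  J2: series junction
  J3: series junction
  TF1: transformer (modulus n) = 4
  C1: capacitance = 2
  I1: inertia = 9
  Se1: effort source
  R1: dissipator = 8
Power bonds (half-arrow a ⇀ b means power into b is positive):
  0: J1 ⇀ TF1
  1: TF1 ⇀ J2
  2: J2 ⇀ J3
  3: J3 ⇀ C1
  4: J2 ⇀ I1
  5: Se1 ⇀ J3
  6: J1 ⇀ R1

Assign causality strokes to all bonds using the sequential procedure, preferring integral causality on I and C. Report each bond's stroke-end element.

#0 →TF1
#1 →J2
#2 →J2
#3 →J3
#4 →I1
#5 →J3
#6 →J1

#5 |J3  (source Se1 imposes e)
#3 |J3  (C1 integral (e out))
#2 |J2  (J3 needs exactly one f-in)
#4 |I1  (I1 outputs flow p/I1)
#1 |J2  (J2: bond 4 brought flow, rest push out)
#0 |TF1  (TF TF1: opposite of bond 1)
#6 |J1  (common-f at J1 fixed by 0)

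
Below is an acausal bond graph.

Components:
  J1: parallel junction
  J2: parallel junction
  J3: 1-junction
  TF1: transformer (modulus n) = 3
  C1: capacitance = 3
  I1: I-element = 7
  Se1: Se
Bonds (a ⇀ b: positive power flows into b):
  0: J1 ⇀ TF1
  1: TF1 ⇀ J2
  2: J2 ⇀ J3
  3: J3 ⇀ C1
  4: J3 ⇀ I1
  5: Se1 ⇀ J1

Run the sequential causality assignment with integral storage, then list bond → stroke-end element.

#5 stroke→J1  (Se1 fixes effort; stroke away)
#0 stroke→TF1  (0-jn J1 has e-setter on 5)
#1 stroke→J2  (through TF1, causality passes straight; one stroke at TF1)
#2 stroke→J3  (J2 effort already set via bond 1)
#3 stroke→J3  (C1 integral (e out))
#4 stroke→I1  (J3: last free bond brings flow in)

#0 stroke at TF1
#1 stroke at J2
#2 stroke at J3
#3 stroke at J3
#4 stroke at I1
#5 stroke at J1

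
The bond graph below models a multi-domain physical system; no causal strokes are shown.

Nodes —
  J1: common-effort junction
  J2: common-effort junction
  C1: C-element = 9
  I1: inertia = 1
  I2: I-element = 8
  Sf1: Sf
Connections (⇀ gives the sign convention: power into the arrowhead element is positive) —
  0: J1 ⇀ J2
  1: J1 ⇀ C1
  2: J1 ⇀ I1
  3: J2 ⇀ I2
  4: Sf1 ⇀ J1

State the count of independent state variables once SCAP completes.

3  (C1, I1, I2 all integral)

#4 stroke at Sf1  (Sf1 fixes flow; stroke at Sf1)
#1 stroke at J1  (C1 integral (e out))
#0 stroke at J2  (0-jn J1 has e-setter on 1)
#2 stroke at I1  (J1: bond 1 brought effort, rest push out)
#3 stroke at I2  (0-jn J2 has e-setter on 0)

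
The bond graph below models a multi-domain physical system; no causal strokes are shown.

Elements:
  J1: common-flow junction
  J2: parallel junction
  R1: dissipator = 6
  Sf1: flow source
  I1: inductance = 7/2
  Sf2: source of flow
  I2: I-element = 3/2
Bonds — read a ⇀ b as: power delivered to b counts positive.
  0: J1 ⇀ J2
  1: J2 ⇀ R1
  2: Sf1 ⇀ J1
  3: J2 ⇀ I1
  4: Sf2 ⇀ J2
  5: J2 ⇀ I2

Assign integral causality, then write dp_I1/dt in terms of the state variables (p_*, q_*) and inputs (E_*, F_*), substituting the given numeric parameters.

bond 2 →Sf1  (source Sf1 imposes f)
bond 4 →Sf2  (Sf2 (Sf) sets flow on bond)
bond 0 →J1  (J1: bond 2 brought flow, rest push out)
bond 3 →I1  (prefer integral on I1)
bond 5 →I2  (I2: I, integral causality)
bond 1 →J2  (J2: last free bond brings effort in)

dp_I1/dt = 6*F_Sf1 + 6*F_Sf2 - 12*p_I1/7 - 4*p_I2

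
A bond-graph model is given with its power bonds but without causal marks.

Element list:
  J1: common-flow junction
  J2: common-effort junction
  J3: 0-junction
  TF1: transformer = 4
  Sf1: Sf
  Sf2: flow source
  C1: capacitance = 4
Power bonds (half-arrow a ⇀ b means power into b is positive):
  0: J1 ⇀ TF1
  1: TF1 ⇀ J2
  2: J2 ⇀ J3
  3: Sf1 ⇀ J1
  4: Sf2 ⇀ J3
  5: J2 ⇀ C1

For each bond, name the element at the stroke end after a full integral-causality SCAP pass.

b0 stroke at J1
b1 stroke at TF1
b2 stroke at J3
b3 stroke at Sf1
b4 stroke at Sf2
b5 stroke at J2

β3 |Sf1  (source Sf1 imposes f)
β4 |Sf2  (source Sf2 imposes f)
β0 |J1  (J1 flow already set via bond 3)
β2 |J3  (closing 0-jn rule on J3)
β1 |TF1  (through TF1, causality passes straight; one stroke at TF1)
β5 |J2  (J2 needs exactly one e-in)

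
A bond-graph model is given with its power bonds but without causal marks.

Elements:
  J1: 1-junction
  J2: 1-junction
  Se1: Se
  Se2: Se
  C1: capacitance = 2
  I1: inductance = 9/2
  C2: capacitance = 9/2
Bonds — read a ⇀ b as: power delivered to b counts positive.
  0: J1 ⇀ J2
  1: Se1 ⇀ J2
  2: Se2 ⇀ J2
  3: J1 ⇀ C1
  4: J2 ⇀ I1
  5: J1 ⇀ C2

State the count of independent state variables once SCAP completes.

3  (C1, C2, I1 all integral)

#1 |J2  (source Se1 imposes e)
#2 |J2  (source Se2 imposes e)
#3 |J1  (C1: C, integral causality)
#4 |I1  (I1: I, integral causality)
#0 |J2  (1-jn J2 has f-setter on 4)
#5 |J1  (J1 flow already set via bond 0)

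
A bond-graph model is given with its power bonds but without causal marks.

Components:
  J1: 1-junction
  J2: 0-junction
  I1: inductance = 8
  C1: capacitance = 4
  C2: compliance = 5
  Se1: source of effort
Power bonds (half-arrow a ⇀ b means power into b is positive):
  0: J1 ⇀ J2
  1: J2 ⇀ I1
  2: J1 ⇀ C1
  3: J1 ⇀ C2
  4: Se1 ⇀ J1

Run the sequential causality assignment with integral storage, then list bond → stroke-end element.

#0 stroke→J2
#1 stroke→I1
#2 stroke→J1
#3 stroke→J1
#4 stroke→J1

#4 stroke at J1  (Se1 (Se) sets effort on bond)
#1 stroke at I1  (prefer integral on I1)
#0 stroke at J2  (only one effort-in slot at J2)
#2 stroke at J1  (1-jn J1 has f-setter on 0)
#3 stroke at J1  (J1: bond 0 brought flow, rest push out)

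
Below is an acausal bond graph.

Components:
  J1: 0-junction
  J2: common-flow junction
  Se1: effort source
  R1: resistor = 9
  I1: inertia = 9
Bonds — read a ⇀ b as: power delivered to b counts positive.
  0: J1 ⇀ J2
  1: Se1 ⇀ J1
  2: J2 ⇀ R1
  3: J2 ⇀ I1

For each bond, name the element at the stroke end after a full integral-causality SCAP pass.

b1 stroke at J1  (Se1 fixes effort; stroke away)
b0 stroke at J2  (J1 effort already set via bond 1)
b3 stroke at I1  (prefer integral on I1)
b2 stroke at J2  (J2 flow already set via bond 3)

b0 stroke→J2
b1 stroke→J1
b2 stroke→J2
b3 stroke→I1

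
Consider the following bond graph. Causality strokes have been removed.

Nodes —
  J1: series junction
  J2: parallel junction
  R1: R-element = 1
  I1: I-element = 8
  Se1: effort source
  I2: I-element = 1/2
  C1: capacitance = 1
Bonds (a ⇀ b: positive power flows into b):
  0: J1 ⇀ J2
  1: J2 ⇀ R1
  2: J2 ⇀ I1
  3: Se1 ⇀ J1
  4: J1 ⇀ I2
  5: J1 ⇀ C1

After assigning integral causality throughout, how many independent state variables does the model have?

3  (C1, I1, I2 all integral)

bond 3 →J1  (Se1 (Se) sets effort on bond)
bond 2 →I1  (I1 integral (f out))
bond 4 →I2  (I2 outputs flow p/I2)
bond 0 →J1  (J1: bond 4 brought flow, rest push out)
bond 5 →J1  (J1: bond 4 brought flow, rest push out)
bond 1 →J2  (closing 0-jn rule on J2)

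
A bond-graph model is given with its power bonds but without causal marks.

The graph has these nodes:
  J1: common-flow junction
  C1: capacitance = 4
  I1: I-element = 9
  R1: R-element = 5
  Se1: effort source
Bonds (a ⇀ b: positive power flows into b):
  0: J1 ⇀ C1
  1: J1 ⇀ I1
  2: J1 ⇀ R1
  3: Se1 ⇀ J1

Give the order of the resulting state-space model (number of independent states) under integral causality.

#3 stroke→J1  (source Se1 imposes e)
#0 stroke→J1  (C1 outputs effort q/C1)
#1 stroke→I1  (prefer integral on I1)
#2 stroke→J1  (common-f at J1 fixed by 1)

2  (C1, I1 all integral)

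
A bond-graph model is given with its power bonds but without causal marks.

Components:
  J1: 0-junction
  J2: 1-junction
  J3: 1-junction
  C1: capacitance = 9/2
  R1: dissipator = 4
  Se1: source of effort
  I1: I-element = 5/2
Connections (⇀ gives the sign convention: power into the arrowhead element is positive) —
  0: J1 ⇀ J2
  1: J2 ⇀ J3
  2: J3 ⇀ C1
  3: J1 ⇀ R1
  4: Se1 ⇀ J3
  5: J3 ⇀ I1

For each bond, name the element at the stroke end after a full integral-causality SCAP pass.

#0 |J2
#1 |J3
#2 |J3
#3 |J1
#4 |J3
#5 |I1

#4 stroke at J3  (source Se1 imposes e)
#2 stroke at J3  (C1 outputs effort q/C1)
#5 stroke at I1  (I1 outputs flow p/I1)
#1 stroke at J3  (1-jn J3 has f-setter on 5)
#0 stroke at J2  (common-f at J2 fixed by 1)
#3 stroke at J1  (closing 0-jn rule on J1)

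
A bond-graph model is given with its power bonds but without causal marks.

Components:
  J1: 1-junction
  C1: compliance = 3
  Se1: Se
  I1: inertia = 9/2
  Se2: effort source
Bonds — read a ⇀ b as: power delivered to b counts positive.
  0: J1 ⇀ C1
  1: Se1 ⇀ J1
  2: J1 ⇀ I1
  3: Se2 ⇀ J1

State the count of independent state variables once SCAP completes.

2  (C1, I1 all integral)

β1 →J1  (Se1 fixes effort; stroke away)
β3 →J1  (Se2 (Se) sets effort on bond)
β0 →J1  (C1: C, integral causality)
β2 →I1  (J1 needs exactly one f-in)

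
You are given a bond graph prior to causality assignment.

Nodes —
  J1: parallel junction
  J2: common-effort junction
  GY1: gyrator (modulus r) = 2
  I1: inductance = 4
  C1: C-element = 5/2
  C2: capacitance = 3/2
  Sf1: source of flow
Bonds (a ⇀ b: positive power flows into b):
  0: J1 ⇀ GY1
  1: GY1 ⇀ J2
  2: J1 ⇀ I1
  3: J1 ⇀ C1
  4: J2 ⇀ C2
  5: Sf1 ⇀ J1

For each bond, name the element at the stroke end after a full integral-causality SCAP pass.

b5 stroke at Sf1  (source Sf1 imposes f)
b2 stroke at I1  (prefer integral on I1)
b3 stroke at J1  (C1: C, integral causality)
b0 stroke at GY1  (J1 effort already set via bond 3)
b1 stroke at GY1  (GY1 both-in/both-out from 0)
b4 stroke at J2  (J2: last free bond brings effort in)

bond 0 |GY1
bond 1 |GY1
bond 2 |I1
bond 3 |J1
bond 4 |J2
bond 5 |Sf1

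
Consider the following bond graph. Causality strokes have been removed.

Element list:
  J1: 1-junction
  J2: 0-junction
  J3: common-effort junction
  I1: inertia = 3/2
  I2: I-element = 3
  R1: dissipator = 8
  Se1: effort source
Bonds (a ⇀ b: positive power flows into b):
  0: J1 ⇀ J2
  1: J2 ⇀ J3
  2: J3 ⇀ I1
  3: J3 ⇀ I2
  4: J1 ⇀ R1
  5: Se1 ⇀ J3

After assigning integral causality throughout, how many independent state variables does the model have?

2  (I1, I2 all integral)

bond 5 stroke→J3  (Se1: effort source, stroke at far end)
bond 1 stroke→J2  (J3 effort already set via bond 5)
bond 2 stroke→I1  (0-jn J3 has e-setter on 5)
bond 3 stroke→I2  (0-jn J3 has e-setter on 5)
bond 0 stroke→J1  (J2: bond 1 brought effort, rest push out)
bond 4 stroke→R1  (closing 1-jn rule on J1)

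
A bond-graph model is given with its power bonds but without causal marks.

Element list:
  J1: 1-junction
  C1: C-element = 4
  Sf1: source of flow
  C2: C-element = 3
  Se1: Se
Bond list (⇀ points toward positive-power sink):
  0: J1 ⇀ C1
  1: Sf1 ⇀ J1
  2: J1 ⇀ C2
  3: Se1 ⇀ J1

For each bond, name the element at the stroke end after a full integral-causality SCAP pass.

β0 stroke→J1
β1 stroke→Sf1
β2 stroke→J1
β3 stroke→J1

#1 stroke→Sf1  (source Sf1 imposes f)
#3 stroke→J1  (Se1 (Se) sets effort on bond)
#0 stroke→J1  (J1 flow already set via bond 1)
#2 stroke→J1  (J1: bond 1 brought flow, rest push out)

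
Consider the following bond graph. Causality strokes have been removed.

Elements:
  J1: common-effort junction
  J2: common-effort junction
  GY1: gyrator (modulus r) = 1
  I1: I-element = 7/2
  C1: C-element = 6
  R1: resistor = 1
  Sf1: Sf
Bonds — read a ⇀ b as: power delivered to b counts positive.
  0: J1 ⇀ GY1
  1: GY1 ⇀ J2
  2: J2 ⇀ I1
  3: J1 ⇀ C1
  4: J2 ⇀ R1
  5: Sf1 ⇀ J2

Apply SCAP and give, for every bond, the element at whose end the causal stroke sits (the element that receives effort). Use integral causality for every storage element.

bond 5 stroke at Sf1  (Sf1 (Sf) sets flow on bond)
bond 2 stroke at I1  (I1 outputs flow p/I1)
bond 3 stroke at J1  (C1 outputs effort q/C1)
bond 0 stroke at GY1  (0-jn J1 has e-setter on 3)
bond 1 stroke at GY1  (GY GY1: same side as bond 0)
bond 4 stroke at J2  (closing 0-jn rule on J2)

bond 0 |GY1
bond 1 |GY1
bond 2 |I1
bond 3 |J1
bond 4 |J2
bond 5 |Sf1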